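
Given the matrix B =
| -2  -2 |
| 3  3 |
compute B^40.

[[-2, -2], [3, 3]]

B² = B (a projection; rank 1, trace 1), so B^40 = B.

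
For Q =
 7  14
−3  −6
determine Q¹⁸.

[[7, 14], [−3, −6]]

Q² = Q (a projection; rank 1, trace 1), so Q¹⁸ = Q.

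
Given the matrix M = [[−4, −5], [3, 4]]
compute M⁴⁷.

M² = I (check: tr M = 0 and det M = −1), so M⁴⁷ = M since 47 is odd.

[[−4, −5], [3, 4]]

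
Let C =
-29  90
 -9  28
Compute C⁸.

[[2551, -7650], [765, -2294]]

tr C = -1 and det C = -2, so the characteristic polynomial is λ² − (-1)λ + (-2) with roots -2 and 1.
Eigenvectors give P = [[10, 3], [3, 1]] with P⁻¹ = [[1, -3], [-3, 10]], and C = P·diag(-2, 1)·P⁻¹.
Then C⁸ = P·diag(256, 1)·P⁻¹ = [[2560, 3], [768, 1]] · [[1, -3], [-3, 10]] = [[2551, -7650], [765, -2294]].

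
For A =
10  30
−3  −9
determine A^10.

A² = A (a projection; rank 1, trace 1), so A^10 = A.

[[10, 30], [−3, −9]]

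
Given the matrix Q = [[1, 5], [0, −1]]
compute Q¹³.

Q² = I (check: tr Q = 0 and det Q = −1), so Q¹³ = Q since 13 is odd.

[[1, 5], [0, −1]]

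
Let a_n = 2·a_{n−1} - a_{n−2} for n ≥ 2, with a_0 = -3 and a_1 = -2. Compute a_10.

7

With companion matrix B = [[2, -1], [1, 0]], [a_n, a_{n−1}]ᵀ = B·[a_{n−1}, a_{n−2}]ᵀ, so [a_10, a_9]ᵀ = B⁹·[a_1, a_0]ᵀ.
B⁹ = [[10, -9], [9, -8]], giving [a_10, a_9]ᵀ = [[7], [6]].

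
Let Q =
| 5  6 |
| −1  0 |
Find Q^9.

tr Q = 5 and det Q = 6, so the characteristic polynomial is λ² − (5)λ + (6) with roots 3 and 2.
Eigenvectors give P = [[−3, −2], [1, 1]] with P⁻¹ = [[−1, −2], [1, 3]], and Q = P·diag(3, 2)·P⁻¹.
Then Q^9 = P·diag(19683, 512)·P⁻¹ = [[−59049, −1024], [19683, 512]] · [[−1, −2], [1, 3]] = [[58025, 115026], [−19171, −37830]].

[[58025, 115026], [−19171, −37830]]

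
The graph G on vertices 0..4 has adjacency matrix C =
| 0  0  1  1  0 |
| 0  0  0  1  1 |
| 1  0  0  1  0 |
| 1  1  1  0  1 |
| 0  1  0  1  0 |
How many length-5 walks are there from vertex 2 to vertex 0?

The number of length-5 walks from vertex 2 to vertex 0 is entry (2,0) of C⁵, where C is the adjacency matrix.
C² = [[2, 1, 1, 1, 1], [1, 2, 1, 1, 1], [1, 1, 2, 1, 1], [1, 1, 1, 4, 1], [1, 1, 1, 1, 2]]
C³ = [[2, 2, 3, 5, 2], [2, 2, 2, 5, 3], [3, 2, 2, 5, 2], [5, 5, 5, 4, 5], [2, 3, 2, 5, 2]]
C⁴ = [[8, 7, 7, 9, 7], [7, 8, 7, 9, 7], [7, 7, 8, 9, 7], [9, 9, 9, 20, 9], [7, 7, 7, 9, 8]]
C⁵ = [[16, 16, 17, 29, 16], [16, 16, 16, 29, 17], [17, 16, 16, 29, 16], [29, 29, 29, 36, 29], [16, 17, 16, 29, 16]]

17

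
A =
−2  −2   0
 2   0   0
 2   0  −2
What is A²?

[[0, 4, 0], [−4, −4, 0], [−8, −4, 4]]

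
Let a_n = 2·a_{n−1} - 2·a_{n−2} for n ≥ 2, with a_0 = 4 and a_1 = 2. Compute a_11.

-192

With companion matrix C = [[2, -2], [1, 0]], [a_n, a_{n−1}]ᵀ = C·[a_{n−1}, a_{n−2}]ᵀ, so [a_11, a_10]ᵀ = C¹⁰·[a_1, a_0]ᵀ.
C¹⁰ = [[32, -64], [32, -32]], giving [a_11, a_10]ᵀ = [[-192], [-64]].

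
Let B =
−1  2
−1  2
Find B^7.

[[−1, 2], [−1, 2]]

B² = B (a projection; rank 1, trace 1), so B^7 = B.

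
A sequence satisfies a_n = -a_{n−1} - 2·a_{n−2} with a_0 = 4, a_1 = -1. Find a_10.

With companion matrix Q = [[-1, -2], [1, 0]], [a_n, a_{n−1}]ᵀ = Q·[a_{n−1}, a_{n−2}]ᵀ, so [a_10, a_9]ᵀ = Q^9·[a_1, a_0]ᵀ.
Q^9 = [[11, 34], [-17, -6]], giving [a_10, a_9]ᵀ = [[125], [-7]].

125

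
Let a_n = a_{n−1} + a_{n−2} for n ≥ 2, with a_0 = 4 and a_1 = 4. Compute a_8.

136

With companion matrix M = [[1, 1], [1, 0]], [a_n, a_{n−1}]ᵀ = M·[a_{n−1}, a_{n−2}]ᵀ, so [a_8, a_7]ᵀ = M⁷·[a_1, a_0]ᵀ.
M⁷ = [[21, 13], [13, 8]], giving [a_8, a_7]ᵀ = [[136], [84]].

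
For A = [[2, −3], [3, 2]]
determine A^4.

[[−119, 120], [−120, −119]]

A^2 = [[−5, −12], [12, −5]]
A^3 = [[−46, −9], [9, −46]]
A^4 = [[−119, 120], [−120, −119]]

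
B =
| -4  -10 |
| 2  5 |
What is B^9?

B² = B (a projection; rank 1, trace 1), so B^9 = B.

[[-4, -10], [2, 5]]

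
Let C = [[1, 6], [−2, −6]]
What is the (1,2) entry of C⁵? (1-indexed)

tr C = −5 and det C = 6, so the characteristic polynomial is λ² − (−5)λ + (6) with roots −3 and −2.
Eigenvectors give P = [[−3, −2], [2, 1]] with P⁻¹ = [[1, 2], [−2, −3]], and C = P·diag(−3, −2)·P⁻¹.
Then C⁵ = P·diag(−243, −32)·P⁻¹ = [[729, 64], [−486, −32]] · [[1, 2], [−2, −3]] = [[601, 1266], [−422, −876]].

1266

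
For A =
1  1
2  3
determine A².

[[3, 4], [8, 11]]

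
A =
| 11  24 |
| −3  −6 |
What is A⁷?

tr A = 5 and det A = 6, so the characteristic polynomial is λ² − (5)λ + (6) with roots 3 and 2.
Eigenvectors give P = [[3, 8], [−1, −3]] with P⁻¹ = [[3, 8], [−1, −3]], and A = P·diag(3, 2)·P⁻¹.
Then A⁷ = P·diag(2187, 128)·P⁻¹ = [[6561, 1024], [−2187, −384]] · [[3, 8], [−1, −3]] = [[18659, 49416], [−6177, −16344]].

[[18659, 49416], [−6177, −16344]]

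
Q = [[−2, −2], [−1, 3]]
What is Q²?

[[6, −2], [−1, 11]]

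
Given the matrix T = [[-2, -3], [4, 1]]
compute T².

[[-8, 3], [-4, -11]]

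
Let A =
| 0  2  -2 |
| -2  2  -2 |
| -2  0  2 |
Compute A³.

A² = [[0, 4, -8], [0, 0, -4], [-4, -4, 8]]
A³ = [[8, 8, -24], [8, 0, -8], [-8, -16, 32]]

[[8, 8, -24], [8, 0, -8], [-8, -16, 32]]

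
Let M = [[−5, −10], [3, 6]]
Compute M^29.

[[−5, −10], [3, 6]]

M² = M (a projection; rank 1, trace 1), so M^29 = M.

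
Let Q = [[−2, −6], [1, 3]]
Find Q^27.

Q² = Q (a projection; rank 1, trace 1), so Q^27 = Q.

[[−2, −6], [1, 3]]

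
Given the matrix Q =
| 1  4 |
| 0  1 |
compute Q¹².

Q = I + N where N = [[0, 4], [0, 0]] is strictly upper-triangular, so N² = 0.
(I + N)¹² = I + 12·N = [[1, 48], [0, 1]].

[[1, 48], [0, 1]]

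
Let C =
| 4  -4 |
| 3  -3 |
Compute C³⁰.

C² = C (a projection; rank 1, trace 1), so C³⁰ = C.

[[4, -4], [3, -3]]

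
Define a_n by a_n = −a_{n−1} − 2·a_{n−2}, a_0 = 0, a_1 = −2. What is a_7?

−14

With companion matrix B = [[−1, −2], [1, 0]], [a_n, a_{n−1}]ᵀ = B·[a_{n−1}, a_{n−2}]ᵀ, so [a_7, a_6]ᵀ = B^6·[a_1, a_0]ᵀ.
B^6 = [[7, 10], [−5, 2]], giving [a_7, a_6]ᵀ = [[−14], [10]].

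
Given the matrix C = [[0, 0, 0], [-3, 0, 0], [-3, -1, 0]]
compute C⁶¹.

C is strictly triangular, hence nilpotent: C³ = 0, so C⁶¹ = 0.

[[0, 0, 0], [0, 0, 0], [0, 0, 0]]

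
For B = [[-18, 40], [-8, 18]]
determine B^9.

tr B = 0 and det B = -4, so the characteristic polynomial is λ² − (0)λ + (-4) with roots -2 and 2.
Eigenvectors give P = [[5, 2], [2, 1]] with P⁻¹ = [[1, -2], [-2, 5]], and B = P·diag(-2, 2)·P⁻¹.
Then B^9 = P·diag(-512, 512)·P⁻¹ = [[-2560, 1024], [-1024, 512]] · [[1, -2], [-2, 5]] = [[-4608, 10240], [-2048, 4608]].

[[-4608, 10240], [-2048, 4608]]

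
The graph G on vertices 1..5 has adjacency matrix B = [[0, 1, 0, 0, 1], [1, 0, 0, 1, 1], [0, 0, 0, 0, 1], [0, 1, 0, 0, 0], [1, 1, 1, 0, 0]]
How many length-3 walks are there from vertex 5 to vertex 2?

The number of length-3 walks from vertex 5 to vertex 2 is entry (5,2) of B^3, where B is the adjacency matrix.
B^2 = [[2, 1, 1, 1, 1], [1, 3, 1, 0, 1], [1, 1, 1, 0, 0], [1, 0, 0, 1, 1], [1, 1, 0, 1, 3]]
B^3 = [[2, 4, 1, 1, 4], [4, 2, 1, 3, 5], [1, 1, 0, 1, 3], [1, 3, 1, 0, 1], [4, 5, 3, 1, 2]]

5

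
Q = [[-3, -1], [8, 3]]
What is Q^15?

[[-3, -1], [8, 3]]

Q² = I (check: tr Q = 0 and det Q = -1), so Q^15 = Q since 15 is odd.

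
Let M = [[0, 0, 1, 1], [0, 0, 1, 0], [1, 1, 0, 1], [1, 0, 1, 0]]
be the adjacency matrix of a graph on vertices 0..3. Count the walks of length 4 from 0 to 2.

The number of length-4 walks from vertex 0 to vertex 2 is entry (0,2) of M^4, where M is the adjacency matrix.
M^2 = [[2, 1, 1, 1], [1, 1, 0, 1], [1, 0, 3, 1], [1, 1, 1, 2]]
M^3 = [[2, 1, 4, 3], [1, 0, 3, 1], [4, 3, 2, 4], [3, 1, 4, 2]]
M^4 = [[7, 4, 6, 6], [4, 3, 2, 4], [6, 2, 11, 6], [6, 4, 6, 7]]

6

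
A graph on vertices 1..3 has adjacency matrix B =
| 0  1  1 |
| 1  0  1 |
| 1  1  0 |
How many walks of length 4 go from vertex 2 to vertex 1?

5

The number of length-4 walks from vertex 2 to vertex 1 is entry (2,1) of B⁴, where B is the adjacency matrix.
B² = [[2, 1, 1], [1, 2, 1], [1, 1, 2]]
B³ = [[2, 3, 3], [3, 2, 3], [3, 3, 2]]
B⁴ = [[6, 5, 5], [5, 6, 5], [5, 5, 6]]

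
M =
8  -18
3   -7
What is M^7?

[[386, -774], [129, -259]]

tr M = 1 and det M = -2, so the characteristic polynomial is λ² − (1)λ + (-2) with roots 2 and -1.
Eigenvectors give P = [[3, -2], [1, -1]] with P⁻¹ = [[1, -2], [1, -3]], and M = P·diag(2, -1)·P⁻¹.
Then M^7 = P·diag(128, -1)·P⁻¹ = [[384, 2], [128, 1]] · [[1, -2], [1, -3]] = [[386, -774], [129, -259]].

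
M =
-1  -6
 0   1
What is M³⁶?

[[1, 0], [0, 1]]

M² = I (check: tr M = 0 and det M = -1), so M³⁶ = I since 36 is even.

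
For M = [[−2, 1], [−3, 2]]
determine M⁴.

[[1, 0], [0, 1]]

M² = I (check: tr M = 0 and det M = −1), so M⁴ = I since 4 is even.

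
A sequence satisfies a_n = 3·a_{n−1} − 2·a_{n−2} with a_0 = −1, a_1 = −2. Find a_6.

−64

With companion matrix M = [[3, −2], [1, 0]], [a_n, a_{n−1}]ᵀ = M·[a_{n−1}, a_{n−2}]ᵀ, so [a_6, a_5]ᵀ = M⁵·[a_1, a_0]ᵀ.
M⁵ = [[63, −62], [31, −30]], giving [a_6, a_5]ᵀ = [[−64], [−32]].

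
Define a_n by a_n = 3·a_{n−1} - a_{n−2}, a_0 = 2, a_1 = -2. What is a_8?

With companion matrix M = [[3, -1], [1, 0]], [a_n, a_{n−1}]ᵀ = M·[a_{n−1}, a_{n−2}]ᵀ, so [a_8, a_7]ᵀ = M^7·[a_1, a_0]ᵀ.
M^7 = [[987, -377], [377, -144]], giving [a_8, a_7]ᵀ = [[-2728], [-1042]].

-2728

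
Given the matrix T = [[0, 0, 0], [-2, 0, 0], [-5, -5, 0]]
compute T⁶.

[[0, 0, 0], [0, 0, 0], [0, 0, 0]]

T is strictly triangular, hence nilpotent: T³ = 0, so T⁶ = 0.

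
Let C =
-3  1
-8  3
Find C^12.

C² = I (check: tr C = 0 and det C = -1), so C^12 = I since 12 is even.

[[1, 0], [0, 1]]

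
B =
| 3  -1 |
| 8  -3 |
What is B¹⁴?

[[1, 0], [0, 1]]

B² = I (check: tr B = 0 and det B = -1), so B¹⁴ = I since 14 is even.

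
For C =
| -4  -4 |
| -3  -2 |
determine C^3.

C^2 = [[28, 24], [18, 16]]
C^3 = [[-184, -160], [-120, -104]]

[[-184, -160], [-120, -104]]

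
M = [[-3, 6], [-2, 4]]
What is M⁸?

M² = M (a projection; rank 1, trace 1), so M⁸ = M.

[[-3, 6], [-2, 4]]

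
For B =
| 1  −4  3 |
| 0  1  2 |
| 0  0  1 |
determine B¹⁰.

[[1, −40, −330], [0, 1, 20], [0, 0, 1]]

B = I + N where N = [[0, −4, 3], [0, 0, 2], [0, 0, 0]] is strictly upper-triangular, so N³ = 0.
(I + N)¹⁰ = I + 10·N + 45·N² = [[1, −40, −330], [0, 1, 20], [0, 0, 1]].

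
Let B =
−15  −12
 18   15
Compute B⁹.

tr B = 0 and det B = −9, so the characteristic polynomial is λ² − (0)λ + (−9) with roots 3 and −3.
Eigenvectors give P = [[2, −1], [−3, 1]] with P⁻¹ = [[−1, −1], [−3, −2]], and B = P·diag(3, −3)·P⁻¹.
Then B⁹ = P·diag(19683, −19683)·P⁻¹ = [[39366, 19683], [−59049, −19683]] · [[−1, −1], [−3, −2]] = [[−98415, −78732], [118098, 98415]].

[[−98415, −78732], [118098, 98415]]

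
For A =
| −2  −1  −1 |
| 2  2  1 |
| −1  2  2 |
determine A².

[[3, −2, −1], [−1, 4, 2], [4, 9, 7]]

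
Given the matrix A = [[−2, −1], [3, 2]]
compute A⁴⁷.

A² = I (check: tr A = 0 and det A = −1), so A⁴⁷ = A since 47 is odd.

[[−2, −1], [3, 2]]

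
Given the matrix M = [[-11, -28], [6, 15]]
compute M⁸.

[[-39359, -91840], [19680, 45921]]

tr M = 4 and det M = 3, so the characteristic polynomial is λ² − (4)λ + (3) with roots 1 and 3.
Eigenvectors give P = [[-7, 2], [3, -1]] with P⁻¹ = [[-1, -2], [-3, -7]], and M = P·diag(1, 3)·P⁻¹.
Then M⁸ = P·diag(1, 6561)·P⁻¹ = [[-7, 13122], [3, -6561]] · [[-1, -2], [-3, -7]] = [[-39359, -91840], [19680, 45921]].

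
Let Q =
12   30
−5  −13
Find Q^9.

tr Q = −1 and det Q = −6, so the characteristic polynomial is λ² − (−1)λ + (−6) with roots −3 and 2.
Eigenvectors give P = [[2, −3], [−1, 1]] with P⁻¹ = [[−1, −3], [−1, −2]], and Q = P·diag(−3, 2)·P⁻¹.
Then Q^9 = P·diag(−19683, 512)·P⁻¹ = [[−39366, −1536], [19683, 512]] · [[−1, −3], [−1, −2]] = [[40902, 121170], [−20195, −60073]].

[[40902, 121170], [−20195, −60073]]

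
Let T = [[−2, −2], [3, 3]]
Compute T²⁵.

[[−2, −2], [3, 3]]

T² = T (a projection; rank 1, trace 1), so T²⁵ = T.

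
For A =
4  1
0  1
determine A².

[[16, 5], [0, 1]]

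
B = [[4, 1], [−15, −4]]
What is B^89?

[[4, 1], [−15, −4]]

B² = I (check: tr B = 0 and det B = −1), so B^89 = B since 89 is odd.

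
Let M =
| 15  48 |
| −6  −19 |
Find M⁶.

tr M = −4 and det M = 3, so the characteristic polynomial is λ² − (−4)λ + (3) with roots −3 and −1.
Eigenvectors give P = [[−8, −3], [3, 1]] with P⁻¹ = [[1, 3], [−3, −8]], and M = P·diag(−3, −1)·P⁻¹.
Then M⁶ = P·diag(729, 1)·P⁻¹ = [[−5832, −3], [2187, 1]] · [[1, 3], [−3, −8]] = [[−5823, −17472], [2184, 6553]].

[[−5823, −17472], [2184, 6553]]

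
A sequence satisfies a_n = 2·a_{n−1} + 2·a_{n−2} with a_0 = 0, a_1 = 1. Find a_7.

328

With companion matrix C = [[2, 2], [1, 0]], [a_n, a_{n−1}]ᵀ = C·[a_{n−1}, a_{n−2}]ᵀ, so [a_7, a_6]ᵀ = C^6·[a_1, a_0]ᵀ.
C^6 = [[328, 240], [120, 88]], giving [a_7, a_6]ᵀ = [[328], [120]].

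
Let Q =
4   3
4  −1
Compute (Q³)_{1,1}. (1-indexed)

Q² = [[28, 9], [12, 13]]
Q³ = [[148, 75], [100, 23]]

148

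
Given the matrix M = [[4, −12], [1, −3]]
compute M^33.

[[4, −12], [1, −3]]

M² = M (a projection; rank 1, trace 1), so M^33 = M.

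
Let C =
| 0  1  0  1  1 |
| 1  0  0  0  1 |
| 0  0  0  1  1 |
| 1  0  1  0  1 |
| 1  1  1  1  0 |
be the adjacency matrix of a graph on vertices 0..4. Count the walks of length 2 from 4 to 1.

The number of length-2 walks from vertex 4 to vertex 1 is entry (4,1) of C², where C is the adjacency matrix.
C² = [[3, 1, 2, 1, 2], [1, 2, 1, 2, 1], [2, 1, 2, 1, 1], [1, 2, 1, 3, 2], [2, 1, 1, 2, 4]]

1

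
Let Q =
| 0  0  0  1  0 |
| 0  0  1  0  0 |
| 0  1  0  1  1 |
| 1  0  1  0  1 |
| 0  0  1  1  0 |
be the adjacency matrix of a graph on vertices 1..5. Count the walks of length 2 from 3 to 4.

The number of length-2 walks from vertex 3 to vertex 4 is entry (3,4) of Q^2, where Q is the adjacency matrix.
Q^2 = [[1, 0, 1, 0, 1], [0, 1, 0, 1, 1], [1, 0, 3, 1, 1], [0, 1, 1, 3, 1], [1, 1, 1, 1, 2]]

1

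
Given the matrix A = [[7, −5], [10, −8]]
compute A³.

[[43, −35], [70, −62]]

tr A = −1 and det A = −6, so the characteristic polynomial is λ² − (−1)λ + (−6) with roots −3 and 2.
Eigenvectors give P = [[−1, 1], [−2, 1]] with P⁻¹ = [[1, −1], [2, −1]], and A = P·diag(−3, 2)·P⁻¹.
Then A³ = P·diag(−27, 8)·P⁻¹ = [[27, 8], [54, 8]] · [[1, −1], [2, −1]] = [[43, −35], [70, −62]].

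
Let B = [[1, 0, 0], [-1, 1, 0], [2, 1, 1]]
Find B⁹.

[[1, 0, 0], [-9, 1, 0], [-18, 9, 1]]

B = I + N where N = [[0, 0, 0], [-1, 0, 0], [2, 1, 0]] is strictly lower-triangular, so N³ = 0.
(I + N)⁹ = I + 9·N + 36·N² = [[1, 0, 0], [-9, 1, 0], [-18, 9, 1]].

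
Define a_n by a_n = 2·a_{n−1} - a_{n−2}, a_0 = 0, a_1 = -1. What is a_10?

With companion matrix Q = [[2, -1], [1, 0]], [a_n, a_{n−1}]ᵀ = Q·[a_{n−1}, a_{n−2}]ᵀ, so [a_10, a_9]ᵀ = Q^9·[a_1, a_0]ᵀ.
Q^9 = [[10, -9], [9, -8]], giving [a_10, a_9]ᵀ = [[-10], [-9]].

-10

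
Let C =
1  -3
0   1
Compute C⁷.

C = I + N where N = [[0, -3], [0, 0]] is strictly upper-triangular, so N² = 0.
(I + N)⁷ = I + 7·N = [[1, -21], [0, 1]].

[[1, -21], [0, 1]]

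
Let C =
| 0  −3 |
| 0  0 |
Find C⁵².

C is strictly triangular, hence nilpotent: C² = 0, so C⁵² = 0.

[[0, 0], [0, 0]]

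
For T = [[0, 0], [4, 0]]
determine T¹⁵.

T is strictly triangular, hence nilpotent: T² = 0, so T¹⁵ = 0.

[[0, 0], [0, 0]]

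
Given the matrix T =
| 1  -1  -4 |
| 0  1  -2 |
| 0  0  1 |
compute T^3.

[[1, -3, -6], [0, 1, -6], [0, 0, 1]]

T = I + N where N = [[0, -1, -4], [0, 0, -2], [0, 0, 0]] is strictly upper-triangular, so N^3 = 0.
(I + N)^3 = I + 3·N + 3·N^2 = [[1, -3, -6], [0, 1, -6], [0, 0, 1]].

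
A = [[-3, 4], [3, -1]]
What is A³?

A² = [[21, -16], [-12, 13]]
A³ = [[-111, 100], [75, -61]]

[[-111, 100], [75, -61]]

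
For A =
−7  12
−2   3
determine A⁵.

[[−727, 1452], [−242, 483]]

tr A = −4 and det A = 3, so the characteristic polynomial is λ² − (−4)λ + (3) with roots −1 and −3.
Eigenvectors give P = [[2, 3], [1, 1]] with P⁻¹ = [[−1, 3], [1, −2]], and A = P·diag(−1, −3)·P⁻¹.
Then A⁵ = P·diag(−1, −243)·P⁻¹ = [[−2, −729], [−1, −243]] · [[−1, 3], [1, −2]] = [[−727, 1452], [−242, 483]].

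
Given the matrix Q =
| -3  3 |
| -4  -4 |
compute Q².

[[-3, -21], [28, 4]]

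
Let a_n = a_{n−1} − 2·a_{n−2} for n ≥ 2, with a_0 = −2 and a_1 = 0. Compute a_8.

28

With companion matrix A = [[1, −2], [1, 0]], [a_n, a_{n−1}]ᵀ = A·[a_{n−1}, a_{n−2}]ᵀ, so [a_8, a_7]ᵀ = A^7·[a_1, a_0]ᵀ.
A^7 = [[−3, −14], [7, −10]], giving [a_8, a_7]ᵀ = [[28], [20]].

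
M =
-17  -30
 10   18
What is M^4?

[[-179, -390], [130, 276]]

tr M = 1 and det M = -6, so the characteristic polynomial is λ² − (1)λ + (-6) with roots -2 and 3.
Eigenvectors give P = [[-2, -3], [1, 2]] with P⁻¹ = [[-2, -3], [1, 2]], and M = P·diag(-2, 3)·P⁻¹.
Then M^4 = P·diag(16, 81)·P⁻¹ = [[-32, -243], [16, 162]] · [[-2, -3], [1, 2]] = [[-179, -390], [130, 276]].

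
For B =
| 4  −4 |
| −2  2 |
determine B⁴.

[[864, −864], [−432, 432]]

B² = [[24, −24], [−12, 12]]
B³ = [[144, −144], [−72, 72]]
B⁴ = [[864, −864], [−432, 432]]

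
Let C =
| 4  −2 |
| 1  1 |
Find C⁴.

tr C = 5 and det C = 6, so the characteristic polynomial is λ² − (5)λ + (6) with roots 3 and 2.
Eigenvectors give P = [[2, −1], [1, −1]] with P⁻¹ = [[1, −1], [1, −2]], and C = P·diag(3, 2)·P⁻¹.
Then C⁴ = P·diag(81, 16)·P⁻¹ = [[162, −16], [81, −16]] · [[1, −1], [1, −2]] = [[146, −130], [65, −49]].

[[146, −130], [65, −49]]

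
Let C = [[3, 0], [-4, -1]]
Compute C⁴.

tr C = 2 and det C = -3, so the characteristic polynomial is λ² − (2)λ + (-3) with roots -1 and 3.
Eigenvectors give P = [[0, -1], [1, 1]] with P⁻¹ = [[1, 1], [-1, 0]], and C = P·diag(-1, 3)·P⁻¹.
Then C⁴ = P·diag(1, 81)·P⁻¹ = [[0, -81], [1, 81]] · [[1, 1], [-1, 0]] = [[81, 0], [-80, 1]].

[[81, 0], [-80, 1]]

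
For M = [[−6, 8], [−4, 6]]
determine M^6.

tr M = 0 and det M = −4, so the characteristic polynomial is λ² − (0)λ + (−4) with roots −2 and 2.
Eigenvectors give P = [[2, 1], [1, 1]] with P⁻¹ = [[1, −1], [−1, 2]], and M = P·diag(−2, 2)·P⁻¹.
Then M^6 = P·diag(64, 64)·P⁻¹ = [[128, 64], [64, 64]] · [[1, −1], [−1, 2]] = [[64, 0], [0, 64]].

[[64, 0], [0, 64]]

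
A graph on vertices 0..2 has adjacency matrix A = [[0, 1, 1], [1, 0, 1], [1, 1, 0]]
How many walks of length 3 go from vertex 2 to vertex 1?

The number of length-3 walks from vertex 2 to vertex 1 is entry (2,1) of A^3, where A is the adjacency matrix.
A^2 = [[2, 1, 1], [1, 2, 1], [1, 1, 2]]
A^3 = [[2, 3, 3], [3, 2, 3], [3, 3, 2]]

3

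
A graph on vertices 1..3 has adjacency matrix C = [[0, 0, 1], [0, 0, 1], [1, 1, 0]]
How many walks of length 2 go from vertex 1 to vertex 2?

The number of length-2 walks from vertex 1 to vertex 2 is entry (1,2) of C^2, where C is the adjacency matrix.
C^2 = [[1, 1, 0], [1, 1, 0], [0, 0, 2]]

1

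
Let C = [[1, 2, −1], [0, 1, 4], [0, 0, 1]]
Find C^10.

C = I + N where N = [[0, 2, −1], [0, 0, 4], [0, 0, 0]] is strictly upper-triangular, so N^3 = 0.
(I + N)^10 = I + 10·N + 45·N^2 = [[1, 20, 350], [0, 1, 40], [0, 0, 1]].

[[1, 20, 350], [0, 1, 40], [0, 0, 1]]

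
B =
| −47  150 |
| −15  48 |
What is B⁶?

[[−5921, 19950], [−1995, 6714]]

tr B = 1 and det B = −6, so the characteristic polynomial is λ² − (1)λ + (−6) with roots 3 and −2.
Eigenvectors give P = [[3, 10], [1, 3]] with P⁻¹ = [[−3, 10], [1, −3]], and B = P·diag(3, −2)·P⁻¹.
Then B⁶ = P·diag(729, 64)·P⁻¹ = [[2187, 640], [729, 192]] · [[−3, 10], [1, −3]] = [[−5921, 19950], [−1995, 6714]].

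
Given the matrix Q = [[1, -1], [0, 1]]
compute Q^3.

Q = I + N where N = [[0, -1], [0, 0]] is strictly upper-triangular, so N^2 = 0.
(I + N)^3 = I + 3·N = [[1, -3], [0, 1]].

[[1, -3], [0, 1]]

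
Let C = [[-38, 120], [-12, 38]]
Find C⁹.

tr C = 0 and det C = -4, so the characteristic polynomial is λ² − (0)λ + (-4) with roots 2 and -2.
Eigenvectors give P = [[3, 10], [1, 3]] with P⁻¹ = [[-3, 10], [1, -3]], and C = P·diag(2, -2)·P⁻¹.
Then C⁹ = P·diag(512, -512)·P⁻¹ = [[1536, -5120], [512, -1536]] · [[-3, 10], [1, -3]] = [[-9728, 30720], [-3072, 9728]].

[[-9728, 30720], [-3072, 9728]]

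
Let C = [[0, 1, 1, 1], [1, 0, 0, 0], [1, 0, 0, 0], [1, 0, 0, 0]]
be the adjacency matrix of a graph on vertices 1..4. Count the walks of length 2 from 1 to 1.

3

The number of length-2 walks from vertex 1 to vertex 1 is entry (1,1) of C², where C is the adjacency matrix.
C² = [[3, 0, 0, 0], [0, 1, 1, 1], [0, 1, 1, 1], [0, 1, 1, 1]]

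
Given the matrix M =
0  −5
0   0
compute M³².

[[0, 0], [0, 0]]

M is strictly triangular, hence nilpotent: M² = 0, so M³² = 0.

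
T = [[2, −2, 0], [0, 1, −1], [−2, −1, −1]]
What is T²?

[[4, −6, 2], [2, 2, 0], [−2, 4, 2]]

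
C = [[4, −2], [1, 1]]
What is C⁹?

[[38854, −38342], [19171, −18659]]

tr C = 5 and det C = 6, so the characteristic polynomial is λ² − (5)λ + (6) with roots 3 and 2.
Eigenvectors give P = [[−2, −1], [−1, −1]] with P⁻¹ = [[−1, 1], [1, −2]], and C = P·diag(3, 2)·P⁻¹.
Then C⁹ = P·diag(19683, 512)·P⁻¹ = [[−39366, −512], [−19683, −512]] · [[−1, 1], [1, −2]] = [[38854, −38342], [19171, −18659]].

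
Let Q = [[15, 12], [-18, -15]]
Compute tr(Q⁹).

0

tr Q = 0 and det Q = -9, so the characteristic polynomial is λ² − (0)λ + (-9) with roots -3 and 3.
Eigenvectors give P = [[-2, -1], [3, 1]] with P⁻¹ = [[1, 1], [-3, -2]], and Q = P·diag(-3, 3)·P⁻¹.
Then Q⁹ = P·diag(-19683, 19683)·P⁻¹ = [[39366, -19683], [-59049, 19683]] · [[1, 1], [-3, -2]] = [[98415, 78732], [-118098, -98415]].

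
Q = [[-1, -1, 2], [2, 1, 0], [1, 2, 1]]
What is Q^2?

[[1, 4, 0], [0, -1, 4], [4, 3, 3]]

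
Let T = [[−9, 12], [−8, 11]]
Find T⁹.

tr T = 2 and det T = −3, so the characteristic polynomial is λ² − (2)λ + (−3) with roots −1 and 3.
Eigenvectors give P = [[3, 1], [2, 1]] with P⁻¹ = [[1, −1], [−2, 3]], and T = P·diag(−1, 3)·P⁻¹.
Then T⁹ = P·diag(−1, 19683)·P⁻¹ = [[−3, 19683], [−2, 19683]] · [[1, −1], [−2, 3]] = [[−39369, 59052], [−39368, 59051]].

[[−39369, 59052], [−39368, 59051]]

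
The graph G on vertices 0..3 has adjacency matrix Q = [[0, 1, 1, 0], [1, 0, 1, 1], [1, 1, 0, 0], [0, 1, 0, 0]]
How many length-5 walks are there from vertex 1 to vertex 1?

The number of length-5 walks from vertex 1 to vertex 1 is entry (1,1) of Q⁵, where Q is the adjacency matrix.
Q² = [[2, 1, 1, 1], [1, 3, 1, 0], [1, 1, 2, 1], [1, 0, 1, 1]]
Q³ = [[2, 4, 3, 1], [4, 2, 4, 3], [3, 4, 2, 1], [1, 3, 1, 0]]
Q⁴ = [[7, 6, 6, 4], [6, 11, 6, 2], [6, 6, 7, 4], [4, 2, 4, 3]]
Q⁵ = [[12, 17, 13, 6], [17, 14, 17, 11], [13, 17, 12, 6], [6, 11, 6, 2]]

14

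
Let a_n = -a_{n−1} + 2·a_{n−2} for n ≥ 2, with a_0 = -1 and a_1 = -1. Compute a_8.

With companion matrix T = [[-1, 2], [1, 0]], [a_n, a_{n−1}]ᵀ = T·[a_{n−1}, a_{n−2}]ᵀ, so [a_8, a_7]ᵀ = T⁷·[a_1, a_0]ᵀ.
T⁷ = [[-85, 86], [43, -42]], giving [a_8, a_7]ᵀ = [[-1], [-1]].

-1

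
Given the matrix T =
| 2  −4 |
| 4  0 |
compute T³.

[[−56, 48], [−48, −32]]

T² = [[−12, −8], [8, −16]]
T³ = [[−56, 48], [−48, −32]]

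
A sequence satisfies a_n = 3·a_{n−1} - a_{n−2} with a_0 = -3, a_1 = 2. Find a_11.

55717

With companion matrix A = [[3, -1], [1, 0]], [a_n, a_{n−1}]ᵀ = A·[a_{n−1}, a_{n−2}]ᵀ, so [a_11, a_10]ᵀ = A¹⁰·[a_1, a_0]ᵀ.
A¹⁰ = [[17711, -6765], [6765, -2584]], giving [a_11, a_10]ᵀ = [[55717], [21282]].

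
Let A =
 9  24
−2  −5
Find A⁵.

[[969, 2904], [−242, −725]]

tr A = 4 and det A = 3, so the characteristic polynomial is λ² − (4)λ + (3) with roots 1 and 3.
Eigenvectors give P = [[3, −4], [−1, 1]] with P⁻¹ = [[−1, −4], [−1, −3]], and A = P·diag(1, 3)·P⁻¹.
Then A⁵ = P·diag(1, 243)·P⁻¹ = [[3, −972], [−1, 243]] · [[−1, −4], [−1, −3]] = [[969, 2904], [−242, −725]].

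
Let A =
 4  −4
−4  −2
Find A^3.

[[160, −112], [−112, −8]]

A^2 = [[32, −8], [−8, 20]]
A^3 = [[160, −112], [−112, −8]]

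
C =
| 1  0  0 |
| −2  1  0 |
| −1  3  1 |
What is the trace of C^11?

C = I + N where N = [[0, 0, 0], [−2, 0, 0], [−1, 3, 0]] is strictly lower-triangular, so N^3 = 0.
(I + N)^11 = I + 11·N + 55·N^2 = [[1, 0, 0], [−22, 1, 0], [−341, 33, 1]].

3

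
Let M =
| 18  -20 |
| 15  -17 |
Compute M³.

[[132, -140], [105, -113]]

tr M = 1 and det M = -6, so the characteristic polynomial is λ² − (1)λ + (-6) with roots -2 and 3.
Eigenvectors give P = [[1, -4], [1, -3]] with P⁻¹ = [[-3, 4], [-1, 1]], and M = P·diag(-2, 3)·P⁻¹.
Then M³ = P·diag(-8, 27)·P⁻¹ = [[-8, -108], [-8, -81]] · [[-3, 4], [-1, 1]] = [[132, -140], [105, -113]].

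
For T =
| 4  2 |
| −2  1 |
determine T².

[[12, 10], [−10, −3]]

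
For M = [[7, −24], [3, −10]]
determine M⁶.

[[−503, 1512], [−189, 568]]

tr M = −3 and det M = 2, so the characteristic polynomial is λ² − (−3)λ + (2) with roots −2 and −1.
Eigenvectors give P = [[−8, 3], [−3, 1]] with P⁻¹ = [[1, −3], [3, −8]], and M = P·diag(−2, −1)·P⁻¹.
Then M⁶ = P·diag(64, 1)·P⁻¹ = [[−512, 3], [−192, 1]] · [[1, −3], [3, −8]] = [[−503, 1512], [−189, 568]].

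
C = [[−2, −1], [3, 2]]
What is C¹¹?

[[−2, −1], [3, 2]]

C² = I (check: tr C = 0 and det C = −1), so C¹¹ = C since 11 is odd.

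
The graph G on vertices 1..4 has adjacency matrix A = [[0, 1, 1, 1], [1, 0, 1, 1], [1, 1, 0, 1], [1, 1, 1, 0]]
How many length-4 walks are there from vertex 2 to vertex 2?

21

The number of length-4 walks from vertex 2 to vertex 2 is entry (2,2) of A⁴, where A is the adjacency matrix.
A² = [[3, 2, 2, 2], [2, 3, 2, 2], [2, 2, 3, 2], [2, 2, 2, 3]]
A³ = [[6, 7, 7, 7], [7, 6, 7, 7], [7, 7, 6, 7], [7, 7, 7, 6]]
A⁴ = [[21, 20, 20, 20], [20, 21, 20, 20], [20, 20, 21, 20], [20, 20, 20, 21]]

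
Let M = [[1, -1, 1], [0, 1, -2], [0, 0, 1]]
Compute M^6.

M = I + N where N = [[0, -1, 1], [0, 0, -2], [0, 0, 0]] is strictly upper-triangular, so N^3 = 0.
(I + N)^6 = I + 6·N + 15·N^2 = [[1, -6, 36], [0, 1, -12], [0, 0, 1]].

[[1, -6, 36], [0, 1, -12], [0, 0, 1]]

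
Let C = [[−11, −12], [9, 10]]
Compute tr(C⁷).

−127

tr C = −1 and det C = −2, so the characteristic polynomial is λ² − (−1)λ + (−2) with roots 1 and −2.
Eigenvectors give P = [[1, 4], [−1, −3]] with P⁻¹ = [[−3, −4], [1, 1]], and C = P·diag(1, −2)·P⁻¹.
Then C⁷ = P·diag(1, −128)·P⁻¹ = [[1, −512], [−1, 384]] · [[−3, −4], [1, 1]] = [[−515, −516], [387, 388]].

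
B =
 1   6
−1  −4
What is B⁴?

tr B = −3 and det B = 2, so the characteristic polynomial is λ² − (−3)λ + (2) with roots −1 and −2.
Eigenvectors give P = [[3, 2], [−1, −1]] with P⁻¹ = [[1, 2], [−1, −3]], and B = P·diag(−1, −2)·P⁻¹.
Then B⁴ = P·diag(1, 16)·P⁻¹ = [[3, 32], [−1, −16]] · [[1, 2], [−1, −3]] = [[−29, −90], [15, 46]].

[[−29, −90], [15, 46]]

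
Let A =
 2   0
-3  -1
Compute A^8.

tr A = 1 and det A = -2, so the characteristic polynomial is λ² − (1)λ + (-2) with roots 2 and -1.
Eigenvectors give P = [[1, 0], [-1, -1]] with P⁻¹ = [[1, 0], [-1, -1]], and A = P·diag(2, -1)·P⁻¹.
Then A^8 = P·diag(256, 1)·P⁻¹ = [[256, 0], [-256, -1]] · [[1, 0], [-1, -1]] = [[256, 0], [-255, 1]].

[[256, 0], [-255, 1]]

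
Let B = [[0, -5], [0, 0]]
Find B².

[[0, 0], [0, 0]]

B is strictly triangular, hence nilpotent: B² = 0, so B² = 0.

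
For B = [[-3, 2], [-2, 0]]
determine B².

[[5, -6], [6, -4]]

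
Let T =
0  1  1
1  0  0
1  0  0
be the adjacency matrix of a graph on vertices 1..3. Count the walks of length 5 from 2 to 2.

0

The number of length-5 walks from vertex 2 to vertex 2 is entry (2,2) of T⁵, where T is the adjacency matrix.
T² = [[2, 0, 0], [0, 1, 1], [0, 1, 1]]
T³ = [[0, 2, 2], [2, 0, 0], [2, 0, 0]]
T⁴ = [[4, 0, 0], [0, 2, 2], [0, 2, 2]]
T⁵ = [[0, 4, 4], [4, 0, 0], [4, 0, 0]]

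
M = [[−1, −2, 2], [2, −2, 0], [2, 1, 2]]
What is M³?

[[19, −16, 6], [14, 16, −4], [4, 8, 24]]

M² = [[1, 8, 2], [−6, 0, 4], [4, −4, 8]]
M³ = [[19, −16, 6], [14, 16, −4], [4, 8, 24]]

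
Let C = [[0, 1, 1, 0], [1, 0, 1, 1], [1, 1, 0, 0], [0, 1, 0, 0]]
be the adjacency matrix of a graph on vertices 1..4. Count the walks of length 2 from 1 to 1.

The number of length-2 walks from vertex 1 to vertex 1 is entry (1,1) of C², where C is the adjacency matrix.
C² = [[2, 1, 1, 1], [1, 3, 1, 0], [1, 1, 2, 1], [1, 0, 1, 1]]

2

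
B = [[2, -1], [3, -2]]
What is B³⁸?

[[1, 0], [0, 1]]

B² = I (check: tr B = 0 and det B = -1), so B³⁸ = I since 38 is even.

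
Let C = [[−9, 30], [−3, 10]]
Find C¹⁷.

C² = C (a projection; rank 1, trace 1), so C¹⁷ = C.

[[−9, 30], [−3, 10]]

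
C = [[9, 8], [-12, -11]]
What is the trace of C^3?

tr C = -2 and det C = -3, so the characteristic polynomial is λ² − (-2)λ + (-3) with roots -3 and 1.
Eigenvectors give P = [[-2, 1], [3, -1]] with P⁻¹ = [[1, 1], [3, 2]], and C = P·diag(-3, 1)·P⁻¹.
Then C^3 = P·diag(-27, 1)·P⁻¹ = [[54, 1], [-81, -1]] · [[1, 1], [3, 2]] = [[57, 56], [-84, -83]].

-26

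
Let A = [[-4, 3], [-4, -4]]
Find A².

[[4, -24], [32, 4]]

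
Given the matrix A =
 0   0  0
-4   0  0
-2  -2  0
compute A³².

[[0, 0, 0], [0, 0, 0], [0, 0, 0]]

A is strictly triangular, hence nilpotent: A³ = 0, so A³² = 0.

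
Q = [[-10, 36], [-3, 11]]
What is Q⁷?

tr Q = 1 and det Q = -2, so the characteristic polynomial is λ² − (1)λ + (-2) with roots -1 and 2.
Eigenvectors give P = [[4, 3], [1, 1]] with P⁻¹ = [[1, -3], [-1, 4]], and Q = P·diag(-1, 2)·P⁻¹.
Then Q⁷ = P·diag(-1, 128)·P⁻¹ = [[-4, 384], [-1, 128]] · [[1, -3], [-1, 4]] = [[-388, 1548], [-129, 515]].

[[-388, 1548], [-129, 515]]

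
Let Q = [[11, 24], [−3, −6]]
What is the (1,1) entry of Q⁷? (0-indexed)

tr Q = 5 and det Q = 6, so the characteristic polynomial is λ² − (5)λ + (6) with roots 2 and 3.
Eigenvectors give P = [[−8, −3], [3, 1]] with P⁻¹ = [[1, 3], [−3, −8]], and Q = P·diag(2, 3)·P⁻¹.
Then Q⁷ = P·diag(128, 2187)·P⁻¹ = [[−1024, −6561], [384, 2187]] · [[1, 3], [−3, −8]] = [[18659, 49416], [−6177, −16344]].

−16344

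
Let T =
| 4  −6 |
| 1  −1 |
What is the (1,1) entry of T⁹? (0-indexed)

−1021

tr T = 3 and det T = 2, so the characteristic polynomial is λ² − (3)λ + (2) with roots 1 and 2.
Eigenvectors give P = [[−2, −3], [−1, −1]] with P⁻¹ = [[1, −3], [−1, 2]], and T = P·diag(1, 2)·P⁻¹.
Then T⁹ = P·diag(1, 512)·P⁻¹ = [[−2, −1536], [−1, −512]] · [[1, −3], [−1, 2]] = [[1534, −3066], [511, −1021]].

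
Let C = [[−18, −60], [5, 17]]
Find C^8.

[[25476, 75660], [−6305, −18659]]

tr C = −1 and det C = −6, so the characteristic polynomial is λ² − (−1)λ + (−6) with roots −3 and 2.
Eigenvectors give P = [[4, −3], [−1, 1]] with P⁻¹ = [[1, 3], [1, 4]], and C = P·diag(−3, 2)·P⁻¹.
Then C^8 = P·diag(6561, 256)·P⁻¹ = [[26244, −768], [−6561, 256]] · [[1, 3], [1, 4]] = [[25476, 75660], [−6305, −18659]].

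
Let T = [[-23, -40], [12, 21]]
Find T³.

tr T = -2 and det T = -3, so the characteristic polynomial is λ² − (-2)λ + (-3) with roots 1 and -3.
Eigenvectors give P = [[-5, 2], [3, -1]] with P⁻¹ = [[1, 2], [3, 5]], and T = P·diag(1, -3)·P⁻¹.
Then T³ = P·diag(1, -27)·P⁻¹ = [[-5, -54], [3, 27]] · [[1, 2], [3, 5]] = [[-167, -280], [84, 141]].

[[-167, -280], [84, 141]]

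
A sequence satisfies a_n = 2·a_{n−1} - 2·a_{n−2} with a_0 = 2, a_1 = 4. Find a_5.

With companion matrix T = [[2, -2], [1, 0]], [a_n, a_{n−1}]ᵀ = T·[a_{n−1}, a_{n−2}]ᵀ, so [a_5, a_4]ᵀ = T^4·[a_1, a_0]ᵀ.
T^4 = [[-4, 0], [0, -4]], giving [a_5, a_4]ᵀ = [[-16], [-8]].

-16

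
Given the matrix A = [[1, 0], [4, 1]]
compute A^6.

[[1, 0], [24, 1]]

A = I + N where N = [[0, 0], [4, 0]] is strictly lower-triangular, so N^2 = 0.
(I + N)^6 = I + 6·N = [[1, 0], [24, 1]].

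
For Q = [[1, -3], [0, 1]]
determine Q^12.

Q = I + N where N = [[0, -3], [0, 0]] is strictly upper-triangular, so N^2 = 0.
(I + N)^12 = I + 12·N = [[1, -36], [0, 1]].

[[1, -36], [0, 1]]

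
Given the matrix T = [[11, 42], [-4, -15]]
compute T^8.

[[-39359, -137760], [13120, 45921]]

tr T = -4 and det T = 3, so the characteristic polynomial is λ² − (-4)λ + (3) with roots -1 and -3.
Eigenvectors give P = [[7, -3], [-2, 1]] with P⁻¹ = [[1, 3], [2, 7]], and T = P·diag(-1, -3)·P⁻¹.
Then T^8 = P·diag(1, 6561)·P⁻¹ = [[7, -19683], [-2, 6561]] · [[1, 3], [2, 7]] = [[-39359, -137760], [13120, 45921]].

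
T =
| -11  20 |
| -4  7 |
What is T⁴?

[[401, -800], [160, -319]]

tr T = -4 and det T = 3, so the characteristic polynomial is λ² − (-4)λ + (3) with roots -3 and -1.
Eigenvectors give P = [[5, 2], [2, 1]] with P⁻¹ = [[1, -2], [-2, 5]], and T = P·diag(-3, -1)·P⁻¹.
Then T⁴ = P·diag(81, 1)·P⁻¹ = [[405, 2], [162, 1]] · [[1, -2], [-2, 5]] = [[401, -800], [160, -319]].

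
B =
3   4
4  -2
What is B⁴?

[[641, 180], [180, 416]]

B² = [[25, 4], [4, 20]]
B³ = [[91, 92], [92, -24]]
B⁴ = [[641, 180], [180, 416]]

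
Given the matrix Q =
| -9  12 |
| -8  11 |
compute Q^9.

[[-39369, 59052], [-39368, 59051]]

tr Q = 2 and det Q = -3, so the characteristic polynomial is λ² − (2)λ + (-3) with roots -1 and 3.
Eigenvectors give P = [[3, 1], [2, 1]] with P⁻¹ = [[1, -1], [-2, 3]], and Q = P·diag(-1, 3)·P⁻¹.
Then Q^9 = P·diag(-1, 19683)·P⁻¹ = [[-3, 19683], [-2, 19683]] · [[1, -1], [-2, 3]] = [[-39369, 59052], [-39368, 59051]].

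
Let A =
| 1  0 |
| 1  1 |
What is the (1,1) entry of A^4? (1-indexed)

A = I + N where N = [[0, 0], [1, 0]] is strictly lower-triangular, so N^2 = 0.
(I + N)^4 = I + 4·N = [[1, 0], [4, 1]].

1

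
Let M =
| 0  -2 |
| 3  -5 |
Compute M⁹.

tr M = -5 and det M = 6, so the characteristic polynomial is λ² − (-5)λ + (6) with roots -3 and -2.
Eigenvectors give P = [[-2, 1], [-3, 1]] with P⁻¹ = [[1, -1], [3, -2]], and M = P·diag(-3, -2)·P⁻¹.
Then M⁹ = P·diag(-19683, -512)·P⁻¹ = [[39366, -512], [59049, -512]] · [[1, -1], [3, -2]] = [[37830, -38342], [57513, -58025]].

[[37830, -38342], [57513, -58025]]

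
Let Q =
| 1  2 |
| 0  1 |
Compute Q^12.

Q = I + N where N = [[0, 2], [0, 0]] is strictly upper-triangular, so N^2 = 0.
(I + N)^12 = I + 12·N = [[1, 24], [0, 1]].

[[1, 24], [0, 1]]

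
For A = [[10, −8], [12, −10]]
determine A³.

tr A = 0 and det A = −4, so the characteristic polynomial is λ² − (0)λ + (−4) with roots 2 and −2.
Eigenvectors give P = [[−1, −2], [−1, −3]] with P⁻¹ = [[−3, 2], [1, −1]], and A = P·diag(2, −2)·P⁻¹.
Then A³ = P·diag(8, −8)·P⁻¹ = [[−8, 16], [−8, 24]] · [[−3, 2], [1, −1]] = [[40, −32], [48, −40]].

[[40, −32], [48, −40]]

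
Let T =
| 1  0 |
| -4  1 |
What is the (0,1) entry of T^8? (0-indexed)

T = I + N where N = [[0, 0], [-4, 0]] is strictly lower-triangular, so N^2 = 0.
(I + N)^8 = I + 8·N = [[1, 0], [-32, 1]].

0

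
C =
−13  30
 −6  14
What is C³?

[[−37, 90], [−18, 44]]

tr C = 1 and det C = −2, so the characteristic polynomial is λ² − (1)λ + (−2) with roots −1 and 2.
Eigenvectors give P = [[5, 2], [2, 1]] with P⁻¹ = [[1, −2], [−2, 5]], and C = P·diag(−1, 2)·P⁻¹.
Then C³ = P·diag(−1, 8)·P⁻¹ = [[−5, 16], [−2, 8]] · [[1, −2], [−2, 5]] = [[−37, 90], [−18, 44]].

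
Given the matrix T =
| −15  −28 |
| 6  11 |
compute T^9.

[[−137775, −275548], [59046, 118091]]

tr T = −4 and det T = 3, so the characteristic polynomial is λ² − (−4)λ + (3) with roots −1 and −3.
Eigenvectors give P = [[−2, 7], [1, −3]] with P⁻¹ = [[3, 7], [1, 2]], and T = P·diag(−1, −3)·P⁻¹.
Then T^9 = P·diag(−1, −19683)·P⁻¹ = [[2, −137781], [−1, 59049]] · [[3, 7], [1, 2]] = [[−137775, −275548], [59046, 118091]].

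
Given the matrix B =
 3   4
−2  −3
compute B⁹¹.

[[3, 4], [−2, −3]]

B² = I (check: tr B = 0 and det B = −1), so B⁹¹ = B since 91 is odd.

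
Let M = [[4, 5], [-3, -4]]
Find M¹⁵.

M² = I (check: tr M = 0 and det M = -1), so M¹⁵ = M since 15 is odd.

[[4, 5], [-3, -4]]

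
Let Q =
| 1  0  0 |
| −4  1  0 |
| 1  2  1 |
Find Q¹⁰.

[[1, 0, 0], [−40, 1, 0], [−350, 20, 1]]

Q = I + N where N = [[0, 0, 0], [−4, 0, 0], [1, 2, 0]] is strictly lower-triangular, so N³ = 0.
(I + N)¹⁰ = I + 10·N + 45·N² = [[1, 0, 0], [−40, 1, 0], [−350, 20, 1]].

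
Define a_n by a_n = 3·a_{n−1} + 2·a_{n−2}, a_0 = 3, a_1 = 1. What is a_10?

With companion matrix B = [[3, 2], [1, 0]], [a_n, a_{n−1}]ᵀ = B·[a_{n−1}, a_{n−2}]ᵀ, so [a_10, a_9]ᵀ = B⁹·[a_1, a_0]ᵀ.
B⁹ = [[79647, 44726], [22363, 12558]], giving [a_10, a_9]ᵀ = [[213825], [60037]].

213825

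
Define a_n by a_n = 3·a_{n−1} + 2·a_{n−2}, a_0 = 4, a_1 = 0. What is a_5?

With companion matrix M = [[3, 2], [1, 0]], [a_n, a_{n−1}]ᵀ = M·[a_{n−1}, a_{n−2}]ᵀ, so [a_5, a_4]ᵀ = M⁴·[a_1, a_0]ᵀ.
M⁴ = [[139, 78], [39, 22]], giving [a_5, a_4]ᵀ = [[312], [88]].

312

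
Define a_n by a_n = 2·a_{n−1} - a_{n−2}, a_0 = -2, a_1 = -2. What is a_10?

-2

With companion matrix Q = [[2, -1], [1, 0]], [a_n, a_{n−1}]ᵀ = Q·[a_{n−1}, a_{n−2}]ᵀ, so [a_10, a_9]ᵀ = Q⁹·[a_1, a_0]ᵀ.
Q⁹ = [[10, -9], [9, -8]], giving [a_10, a_9]ᵀ = [[-2], [-2]].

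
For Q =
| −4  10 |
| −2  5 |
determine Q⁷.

[[−4, 10], [−2, 5]]

Q² = Q (a projection; rank 1, trace 1), so Q⁷ = Q.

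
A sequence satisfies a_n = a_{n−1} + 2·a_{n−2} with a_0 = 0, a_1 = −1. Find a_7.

−43

With companion matrix A = [[1, 2], [1, 0]], [a_n, a_{n−1}]ᵀ = A·[a_{n−1}, a_{n−2}]ᵀ, so [a_7, a_6]ᵀ = A⁶·[a_1, a_0]ᵀ.
A⁶ = [[43, 42], [21, 22]], giving [a_7, a_6]ᵀ = [[−43], [−21]].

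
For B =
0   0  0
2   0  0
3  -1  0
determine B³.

[[0, 0, 0], [0, 0, 0], [0, 0, 0]]

B is strictly triangular, hence nilpotent: B³ = 0, so B³ = 0.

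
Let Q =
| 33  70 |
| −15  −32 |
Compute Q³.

tr Q = 1 and det Q = −6, so the characteristic polynomial is λ² − (1)λ + (−6) with roots −2 and 3.
Eigenvectors give P = [[−2, 7], [1, −3]] with P⁻¹ = [[3, 7], [1, 2]], and Q = P·diag(−2, 3)·P⁻¹.
Then Q³ = P·diag(−8, 27)·P⁻¹ = [[16, 189], [−8, −81]] · [[3, 7], [1, 2]] = [[237, 490], [−105, −218]].

[[237, 490], [−105, −218]]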